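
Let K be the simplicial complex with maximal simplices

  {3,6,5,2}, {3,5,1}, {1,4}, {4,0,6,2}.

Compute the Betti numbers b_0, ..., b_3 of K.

b_0 = 1, b_1 = 1, b_2 = 0, b_3 = 0.

Order the vertices as 0 < 1 < 2 < 3 < 4 < 5 < 6. Listing each simplex with vertices in this order, K has dimension 3 with simplices:

  0-simplices (7): [0], [1], [2], [3], [4], [5], [6]
  1-simplices (14): [0,2], [0,4], [0,6], [1,3], [1,4], [1,5], [2,3], [2,4], [2,5], [2,6], [3,5], [3,6], [4,6], [5,6]
  2-simplices (9): [0,2,4], [0,2,6], [0,4,6], [1,3,5], [2,3,5], [2,3,6], [2,4,6], [2,5,6], [3,5,6]
  3-simplices (2): [0,2,4,6], [2,3,5,6]

giving chain groups C_0 ≅ Z^7, C_1 ≅ Z^14, C_2 ≅ Z^9, C_3 ≅ Z^2.

∂_1: C_1 → C_0 is given by ∂[p,q] = [q] − [p]. For instance
  ∂[3,6] = [6] − [3].
The resulting 7×14 matrix has rank 6, and its Smith normal form has invariant factors (1,1,1,1,1,1).

The boundary map ∂_2: C_2 → C_1 maps a triangle to the signed sum of its edges. For instance
  ∂[3,5,6] = [5,6] − [3,6] + [3,5],
  ∂[0,2,6] = [2,6] − [0,6] + [0,2].
This gives a 14×9 integer matrix of rank 7; reducing to Smith normal form yields diagonal entries (1,1,1,1,1,1,1).

Boundary ∂_3: C_3 → C_2 sends each 3-simplex σ to the alternating sum Σ_i (−1)^i (σ with its i-th vertex removed). For instance
  ∂[2,3,5,6] = [3,5,6] − [2,5,6] + [2,3,6] − [2,3,5],
  ∂[0,2,4,6] = [2,4,6] − [0,4,6] + [0,2,6] − [0,2,4].
As a 9×2 matrix over Z this has rank 2, with invariant factors (1,1).

Now H_k = ker ∂_k / im ∂_{k+1}, so:

  H_0: rank C_0 − rank ∂_1 = 7 − 6 = 1, and the invariant factors of ∂_1 are all 1, so H_0 = Z.
  H_1: rank ker ∂_1 − rank ∂_2 = (14 − 6) − 7 = 1, and the invariant factors of ∂_2 are all 1, so H_1 = Z.
  H_2: rank ker ∂_2 − rank ∂_3 = (9 − 7) − 2 = 0, and the invariant factors of ∂_3 are all 1, so H_2 = 0.
  H_3: rank ker ∂_3 − rank ∂_4 = (2 − 2) − 0 = 0, and there is no ∂_4, so H_3 = 0.

Hence the Betti numbers are b_0 = 1, b_1 = 1, b_2 = 0, b_3 = 0.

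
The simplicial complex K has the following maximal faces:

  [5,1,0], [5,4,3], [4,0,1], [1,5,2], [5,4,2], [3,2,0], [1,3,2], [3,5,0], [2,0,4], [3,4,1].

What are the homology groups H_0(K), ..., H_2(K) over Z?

Order the vertices as 0 < 1 < 2 < 3 < 4 < 5. Listing each simplex with vertices in this order, K has dimension 2 with simplices:

  0-simplices (6): [0], [1], [2], [3], [4], [5]
  1-simplices (15): [0,1], [0,2], [0,3], [0,4], [0,5], [1,2], [1,3], [1,4], [1,5], [2,3], [2,4], [2,5], [3,4], [3,5], [4,5]
  2-simplices (10): [0,1,4], [0,1,5], [0,2,3], [0,2,4], [0,3,5], [1,2,3], [1,2,5], [1,3,4], [2,4,5], [3,4,5]

so the chain groups are C_0 ≅ Z^6, C_1 ≅ Z^15, C_2 ≅ Z^10.

∂_1: C_1 → C_0 maps an edge to its endpoints' difference, ∂[p,q] = q − p. For instance
  ∂[3,4] = [4] − [3].
As a 6×15 matrix over Z this has rank 5, with invariant factors (1,1,1,1,1).

The boundary map ∂_2: C_2 → C_1 sends each 2-simplex [p,q,r] to [q,r] − [p,r] + [p,q]. For instance
  ∂[0,1,5] = [1,5] − [0,5] + [0,1],
  ∂[1,2,5] = [2,5] − [1,5] + [1,2].
The 15×10 boundary matrix has rank 10 and Smith normal form diag(1,1,1,1,1,1,1,1,1,2).

Now H_k = ker ∂_k / im ∂_{k+1}, so:

  H_0: rank C_0 − rank ∂_1 = 6 − 5 = 1, and the invariant factors of ∂_1 are all 1, so H_0 ≅ Z.
  H_1: rank ker ∂_1 − rank ∂_2 = (15 − 5) − 10 = 0, and ∂_2 has invariant factor 2 > 1, so H_1 ≅ Z/2.
  H_2: rank ker ∂_2 − rank ∂_3 = (10 − 10) − 0 = 0, and there is no ∂_3, so H_2 ≅ 0.

H_0 ≅ Z,  H_1 ≅ Z/2,  H_2 = 0.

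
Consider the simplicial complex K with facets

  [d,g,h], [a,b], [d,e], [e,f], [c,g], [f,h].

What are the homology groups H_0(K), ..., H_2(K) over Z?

Order the vertices as a < b < c < d < e < f < g < h. Listing each simplex with vertices in this order, K has dimension 2 with simplices:

  0-simplices (8): a, b, c, d, e, f, g, h
  1-simplices (8): ab, cg, de, dg, dh, ef, fh, gh
  2-simplices (1): dgh

so the chain groups are C_0 ≅ Z^8, C_1 ≅ Z^8, C_2 ≅ Z^1.

Boundary ∂_1: C_1 → C_0 is given by ∂[p,q] = [q] − [p].
This gives a 8×8 integer matrix of rank 6; reducing to Smith normal form yields diagonal entries (1,1,1,1,1,1).

Boundary ∂_2: C_2 → C_1 sends each 2-simplex [p,q,r] to [q,r] − [p,r] + [p,q]. For instance
  ∂dgh = gh − dh + dg.
The 8×1 boundary matrix has rank 1 and Smith normal form diag(1).

Reading off H_k = ker ∂_k / im ∂_{k+1}:

  H_0: rank C_0 − rank ∂_1 = 8 − 6 = 2, and the invariant factors of ∂_1 are all 1, so H_0 ≅ Z^2.
  H_1: rank ker ∂_1 − rank ∂_2 = (8 − 6) − 1 = 1, and the invariant factors of ∂_2 are all 1, so H_1 ≅ Z.
  H_2: rank ker ∂_2 − rank ∂_3 = (1 − 1) − 0 = 0, and there is no ∂_3, so H_2 ≅ 0.

H_0 ≅ Z^2,  H_1 ≅ Z,  H_2 = 0.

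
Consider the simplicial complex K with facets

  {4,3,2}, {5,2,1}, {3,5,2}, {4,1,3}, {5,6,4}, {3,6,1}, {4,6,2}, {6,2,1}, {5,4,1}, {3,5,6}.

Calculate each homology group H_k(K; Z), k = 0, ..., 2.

Take the total order 1 < 2 < 3 < 4 < 5 < 6 on the vertex set. Then K (dimension 2) consists of the simplices:

  0-simplices (6): [1], [2], [3], [4], [5], [6]
  1-simplices (15): [1,2], [1,3], [1,4], [1,5], [1,6], [2,3], [2,4], [2,5], [2,6], [3,4], [3,5], [3,6], [4,5], [4,6], [5,6]
  2-simplices (10): [1,2,5], [1,2,6], [1,3,4], [1,3,6], [1,4,5], [2,3,4], [2,3,5], [2,4,6], [3,5,6], [4,5,6]

Hence C_0 ≅ Z^6, C_1 ≅ Z^15, C_2 ≅ Z^10.

Boundary ∂_1: C_1 → C_0 maps an edge to its endpoints' difference, ∂[p,q] = q − p. For instance
  ∂[4,5] = [5] − [4].
As a 6×15 matrix over Z this has rank 5, with invariant factors (1,1,1,1,1).

∂_2: C_2 → C_1 acts by ∂[p,q,r] = [q,r] − [p,r] + [p,q]. For instance
  ∂[1,2,5] = [2,5] − [1,5] + [1,2],
  ∂[3,5,6] = [5,6] − [3,6] + [3,5].
This gives a 15×10 integer matrix of rank 10; reducing to Smith normal form yields diagonal entries (1,1,1,1,1,1,1,1,1,2).

Now H_k = ker ∂_k / im ∂_{k+1}, so:

  H_0: rank C_0 − rank ∂_1 = 6 − 5 = 1, and the invariant factors of ∂_1 are all 1, so H_0 ≅ Z.
  H_1: rank ker ∂_1 − rank ∂_2 = (15 − 5) − 10 = 0, and ∂_2 has invariant factor 2 > 1, so H_1 ≅ Z_2.
  H_2: rank ker ∂_2 − rank ∂_3 = (10 − 10) − 0 = 0, and there is no ∂_3, so H_2 ≅ 0.

As a check, the Euler characteristic is 6 − 15 + 10 = 1, which agrees with 1 − 0 + 0 = 1.

H_0 ≅ Z,  H_1 ≅ Z_2,  H_2 = 0.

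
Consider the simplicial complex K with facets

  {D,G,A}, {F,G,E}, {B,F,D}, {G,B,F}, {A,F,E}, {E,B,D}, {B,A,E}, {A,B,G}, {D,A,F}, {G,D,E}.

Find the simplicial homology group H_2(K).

H_2 ≅ 0.

We work with the vertex ordering A < B < D < E < F < G. The simplices of K, each written with vertices in increasing order, are:

  0-simplices (6): A, B, D, E, F, G
  1-simplices (15): AB, AD, AE, AF, AG, BD, BE, BF, BG, DE, DF, DG, EF, EG, FG
  2-simplices (10): ABE, ABG, ADF, ADG, AEF, BDE, BDF, BFG, DEG, EFG

giving chain groups C_0 ≅ Z^6, C_1 ≅ Z^15, C_2 ≅ Z^10.

The boundary map ∂_1: C_1 → C_0 maps an edge to its endpoints' difference, ∂[p,q] = q − p. For instance
  ∂AG = G − A.
This gives a 6×15 integer matrix of rank 5; reducing to Smith normal form yields diagonal entries (1,1,1,1,1).

Boundary ∂_2: C_2 → C_1 maps a triangle to the signed sum of its edges. For instance
  ∂ABE = BE − AE + AB,
  ∂ADG = DG − AG + AD.
The 15×10 boundary matrix has rank 10 and Smith normal form diag(1,1,1,1,1,1,1,1,1,2).

Computing H_k = (kernel of ∂_k) / (image of ∂_{k+1}):

  H_2: rank ker ∂_2 − rank ∂_3 = (10 − 10) − 0 = 0, and there is no ∂_3, so H_2 ≅ 0.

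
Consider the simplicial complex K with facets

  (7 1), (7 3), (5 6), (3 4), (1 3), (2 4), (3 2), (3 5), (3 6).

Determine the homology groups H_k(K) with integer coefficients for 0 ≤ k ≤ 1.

H_0 ≅ Z,  H_1 ≅ Z^3.

Fix the vertex order 1 < 2 < 3 < 4 < 5 < 6 < 7 and write every simplex with vertices in increasing order. Then dim K = 1 and the simplices of K are:

  0-simplices (7): [1], [2], [3], [4], [5], [6], [7]
  1-simplices (9): [1,3], [1,7], [2,3], [2,4], [3,4], [3,5], [3,6], [3,7], [5,6]

so the chain groups are C_0 ≅ Z^7, C_1 ≅ Z^9.

The boundary map ∂_1: C_1 → C_0 maps an edge to its endpoints' difference, ∂[p,q] = q − p.
The resulting 7×9 matrix has rank 6, and its Smith normal form has invariant factors (1,1,1,1,1,1).

Now H_k = ker ∂_k / im ∂_{k+1}, so:

  H_0: rank C_0 − rank ∂_1 = 7 − 6 = 1, and the invariant factors of ∂_1 are all 1, so H_0 = Z.
  H_1: rank ker ∂_1 − rank ∂_2 = (9 − 6) − 0 = 3, and there is no ∂_2, so H_1 = Z^3.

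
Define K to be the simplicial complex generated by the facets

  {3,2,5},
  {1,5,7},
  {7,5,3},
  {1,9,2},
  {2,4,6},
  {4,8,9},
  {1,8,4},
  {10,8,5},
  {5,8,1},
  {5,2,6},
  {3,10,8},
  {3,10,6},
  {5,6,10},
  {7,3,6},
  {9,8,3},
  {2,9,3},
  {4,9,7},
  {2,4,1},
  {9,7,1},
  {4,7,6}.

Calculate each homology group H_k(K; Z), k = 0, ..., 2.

H_0 ≅ Z,  H_1 ≅ Z ⊕ Z/2,  H_2 = 0.

K has 10 vertices, 30 edges, 20 triangles.
rank ∂_0 = 0, rank ∂_1 = 9 ⇒ b_0 = 10 − 0 − 9 = 1; all invariant factors of ∂_1 are 1 so no torsion. So H_0 ≅ Z.
rank ∂_1 = 9, rank ∂_2 = 20 ⇒ b_1 = 30 − 9 − 20 = 1; ∂_2 has invariant factor(s) [2] giving torsion. So H_1 ≅ Z ⊕ Z/2.
rank ∂_2 = 20, rank ∂_3 = 0 ⇒ b_2 = 20 − 20 − 0 = 0. So H_2 ≅ 0.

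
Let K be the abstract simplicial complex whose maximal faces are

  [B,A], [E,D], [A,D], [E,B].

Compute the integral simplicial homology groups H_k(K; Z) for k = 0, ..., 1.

Take the total order A < B < D < E on the vertex set. Then K (dimension 1) consists of the simplices:

  0-simplices (4): A, B, D, E
  1-simplices (4): AB, AD, BE, DE

giving chain groups C_0 ≅ Z^4, C_1 ≅ Z^4.

∂_1: C_1 → C_0 maps an edge to its endpoints' difference, ∂[p,q] = q − p. For instance
  ∂AB = B − A.
The 4×4 boundary matrix has rank 3 and Smith normal form diag(1,1,1).

Computing H_k = (kernel of ∂_k) / (image of ∂_{k+1}):

  H_0: rank C_0 − rank ∂_1 = 4 − 3 = 1, and the invariant factors of ∂_1 are all 1, so H_0 = Z.
  H_1: rank ker ∂_1 − rank ∂_2 = (4 − 3) − 0 = 1, and there is no ∂_2, so H_1 = Z.

(K is a triangulation of the circle S^1.)

H_0 ≅ Z,  H_1 ≅ Z.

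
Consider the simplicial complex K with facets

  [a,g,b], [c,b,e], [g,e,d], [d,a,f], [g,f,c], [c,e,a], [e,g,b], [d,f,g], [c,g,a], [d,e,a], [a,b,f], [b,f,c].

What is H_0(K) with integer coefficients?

H_0 ≅ Z.

Take the total order a < b < c < d < e < f < g on the vertex set. Then K (dimension 2) consists of the simplices:

  0-simplices (7): a, b, c, d, e, f, g
  1-simplices (18): ab, ac, ad, ae, af, ag, bc, be, bf, bg, ce, cf, cg, de, df, dg, eg, fg
  2-simplices (12): abf, abg, ace, acg, ade, adf, bce, bcf, beg, cfg, deg, dfg

so the chain groups are C_0 ≅ Z^7, C_1 ≅ Z^18, C_2 ≅ Z^12.

The boundary map ∂_1: C_1 → C_0 is given by ∂[p,q] = [q] − [p]. For instance
  ∂be = e − b.
This gives a 7×18 integer matrix of rank 6; reducing to Smith normal form yields diagonal entries (1,1,1,1,1,1).

Boundary ∂_2: C_2 → C_1 acts by ∂[p,q,r] = [q,r] − [p,r] + [p,q]. For instance
  ∂cfg = fg − cg + cf,
  ∂dfg = fg − dg + df.
The resulting 18×12 matrix has rank 12, and its Smith normal form has invariant factors (1,1,1,1,1,1,1,1,1,1,1,2).

From H_k ≅ ker(∂_k) / im(∂_{k+1}) we obtain:

  H_0: rank C_0 − rank ∂_1 = 7 − 6 = 1, and the invariant factors of ∂_1 are all 1, so H_0 = Z.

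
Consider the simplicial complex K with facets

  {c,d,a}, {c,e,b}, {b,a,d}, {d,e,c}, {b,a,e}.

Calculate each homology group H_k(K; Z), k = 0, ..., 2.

Order the vertices as a < b < c < d < e. Listing each simplex with vertices in this order, K has dimension 2 with simplices:

  0-simplices (5): a, b, c, d, e
  1-simplices (10): ab, ac, ad, ae, bc, bd, be, cd, ce, de
  2-simplices (5): abd, abe, acd, bce, cde

giving chain groups C_0 ≅ Z^5, C_1 ≅ Z^10, C_2 ≅ Z^5.

∂_1: C_1 → C_0 is given by ∂[p,q] = [q] − [p]. For instance
  ∂be = e − b.
The resulting 5×10 matrix has rank 4, and its Smith normal form has invariant factors (1,1,1,1).

Boundary ∂_2: C_2 → C_1 sends each 2-simplex [p,q,r] to [q,r] − [p,r] + [p,q]. For instance
  ∂bce = ce − be + bc,
  ∂abe = be − ae + ab.
The 10×5 boundary matrix has rank 5 and Smith normal form diag(1,1,1,1,1).

Reading off H_k = ker ∂_k / im ∂_{k+1}:

  H_0: rank C_0 − rank ∂_1 = 5 − 4 = 1, and the invariant factors of ∂_1 are all 1, so H_0 = Z.
  H_1: rank ker ∂_1 − rank ∂_2 = (10 − 4) − 5 = 1, and the invariant factors of ∂_2 are all 1, so H_1 = Z.
  H_2: rank ker ∂_2 − rank ∂_3 = (5 − 5) − 0 = 0, and there is no ∂_3, so H_2 = 0.

(K is a triangulation of the Möbius band.)

H_0 = Z,  H_1 = Z,  H_2 = 0.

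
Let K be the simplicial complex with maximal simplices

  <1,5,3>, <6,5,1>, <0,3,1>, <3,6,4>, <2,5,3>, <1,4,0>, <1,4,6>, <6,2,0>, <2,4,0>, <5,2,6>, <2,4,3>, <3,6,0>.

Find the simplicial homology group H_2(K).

H_2 = 0.

K has 7 vertices, 18 edges, 12 triangles.
rank ∂_2 = 12, rank ∂_3 = 0 ⇒ b_2 = 12 − 12 − 0 = 0. So H_2 = 0.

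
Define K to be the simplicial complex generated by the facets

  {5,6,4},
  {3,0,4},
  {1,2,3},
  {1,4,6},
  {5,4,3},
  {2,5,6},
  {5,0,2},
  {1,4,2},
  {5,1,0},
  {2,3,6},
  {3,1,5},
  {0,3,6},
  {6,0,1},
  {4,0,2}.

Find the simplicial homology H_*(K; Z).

H_0 = Z,  H_1 = Z^2,  H_2 = Z.

Order the vertices as 0 < 1 < 2 < 3 < 4 < 5 < 6. Listing each simplex with vertices in this order, K has dimension 2 with simplices:

  0-simplices (7): [0], [1], [2], [3], [4], [5], [6]
  1-simplices (21): [0,1], [0,2], [0,3], [0,4], [0,5], [0,6], [1,2], [1,3], [1,4], [1,5], [1,6], [2,3], [2,4], [2,5], [2,6], [3,4], [3,5], [3,6], [4,5], [4,6], [5,6]
  2-simplices (14): [0,1,5], [0,1,6], [0,2,4], [0,2,5], [0,3,4], [0,3,6], [1,2,3], [1,2,4], [1,3,5], [1,4,6], [2,3,6], [2,5,6], [3,4,5], [4,5,6]

giving chain groups C_0 ≅ Z^7, C_1 ≅ Z^21, C_2 ≅ Z^14.

∂_1: C_1 → C_0 maps an edge to its endpoints' difference, ∂[p,q] = q − p.
The resulting 7×21 matrix has rank 6, and its Smith normal form has invariant factors (1,1,1,1,1,1).

Boundary ∂_2: C_2 → C_1 maps a triangle to the signed sum of its edges. For instance
  ∂[3,4,5] = [4,5] − [3,5] + [3,4],
  ∂[2,3,6] = [3,6] − [2,6] + [2,3].
As a 21×14 matrix over Z this has rank 13, with invariant factors (1,1,1,1,1,1,1,1,1,1,1,1,1).

Computing H_k = (kernel of ∂_k) / (image of ∂_{k+1}):

  H_0: rank C_0 − rank ∂_1 = 7 − 6 = 1, and the invariant factors of ∂_1 are all 1, so H_0 = Z.
  H_1: rank ker ∂_1 − rank ∂_2 = (21 − 6) − 13 = 2, and the invariant factors of ∂_2 are all 1, so H_1 = Z^2.
  H_2: rank ker ∂_2 − rank ∂_3 = (14 − 13) − 0 = 1, and there is no ∂_3, so H_2 = Z.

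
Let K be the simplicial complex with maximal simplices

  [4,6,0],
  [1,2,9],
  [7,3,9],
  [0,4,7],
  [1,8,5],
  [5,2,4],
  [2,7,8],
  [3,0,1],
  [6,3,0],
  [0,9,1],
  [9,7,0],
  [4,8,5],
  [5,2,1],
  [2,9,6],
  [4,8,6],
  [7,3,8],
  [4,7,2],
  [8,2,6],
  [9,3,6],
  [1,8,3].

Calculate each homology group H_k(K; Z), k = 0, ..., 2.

H_0 ≅ Z,  H_1 ≅ Z × Z/2,  H_2 = 0.

Fix the vertex order 0 < 1 < 2 < 3 < 4 < 5 < 6 < 7 < 8 < 9 and write every simplex with vertices in increasing order. Then dim K = 2 and the simplices of K are:

  0-simplices (10): [0], [1], [2], [3], [4], [5], [6], [7], [8], [9]
  1-simplices (30): (30 of them)
  2-simplices (20): (20 of them)

so the chain groups are C_0 ≅ Z^10, C_1 ≅ Z^30, C_2 ≅ Z^20.

Boundary ∂_1: C_1 → C_0 maps an edge to its endpoints' difference, ∂[p,q] = q − p.
The resulting 10×30 matrix has rank 9, and its Smith normal form has invariant factors (1,1,1,1,1,1,1,1,1).

Boundary ∂_2: C_2 → C_1 maps a triangle to the signed sum of its edges. For instance
  ∂[0,4,6] = [4,6] − [0,6] + [0,4],
  ∂[0,1,9] = [1,9] − [0,9] + [0,1].
The 30×20 boundary matrix has rank 20 and Smith normal form diag(1,1,1,1,1,1,1,1,1,1,1,1,1,1,1,1,1,1,1,2).

Reading off H_k = ker ∂_k / im ∂_{k+1}:

  H_0: rank C_0 − rank ∂_1 = 10 − 9 = 1, and the invariant factors of ∂_1 are all 1, so H_0 ≅ Z.
  H_1: rank ker ∂_1 − rank ∂_2 = (30 − 9) − 20 = 1, and ∂_2 has invariant factor 2 > 1, so H_1 ≅ Z × Z/2.
  H_2: rank ker ∂_2 − rank ∂_3 = (20 − 20) − 0 = 0, and there is no ∂_3, so H_2 ≅ 0.

As a check, the Euler characteristic is 10 − 30 + 20 = 0, which agrees with 1 − 1 + 0 = 0.
(K is a triangulation of the Klein bottle.)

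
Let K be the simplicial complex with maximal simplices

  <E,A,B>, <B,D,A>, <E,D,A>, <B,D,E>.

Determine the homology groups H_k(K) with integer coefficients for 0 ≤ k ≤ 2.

H_0 = Z,  H_1 = 0,  H_2 = Z.

Order the vertices as A < B < D < E. Listing each simplex with vertices in this order, K has dimension 2 with simplices:

  0-simplices (4): A, B, D, E
  1-simplices (6): AB, AD, AE, BD, BE, DE
  2-simplices (4): ABD, ABE, ADE, BDE

so the chain groups are C_0 ≅ Z^4, C_1 ≅ Z^6, C_2 ≅ Z^4.

The boundary map ∂_1: C_1 → C_0 sends each edge [p,q] (with p < q) to q − p.
As a 4×6 matrix over Z this has rank 3, with invariant factors (1,1,1).

Boundary ∂_2: C_2 → C_1 sends each 2-simplex [p,q,r] to [q,r] − [p,r] + [p,q]. For instance
  ∂ABD = BD − AD + AB,
  ∂ABE = BE − AE + AB.
This gives a 6×4 integer matrix of rank 3; reducing to Smith normal form yields diagonal entries (1,1,1).

Now H_k = ker ∂_k / im ∂_{k+1}, so:

  H_0: rank C_0 − rank ∂_1 = 4 − 3 = 1, and the invariant factors of ∂_1 are all 1, so H_0 = Z.
  H_1: rank ker ∂_1 − rank ∂_2 = (6 − 3) − 3 = 0, and the invariant factors of ∂_2 are all 1, so H_1 = 0.
  H_2: rank ker ∂_2 − rank ∂_3 = (4 − 3) − 0 = 1, and there is no ∂_3, so H_2 = Z.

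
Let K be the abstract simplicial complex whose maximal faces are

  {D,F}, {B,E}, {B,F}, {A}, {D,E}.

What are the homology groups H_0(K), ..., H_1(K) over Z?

We work with the vertex ordering A < B < D < E < F. The simplices of K, each written with vertices in increasing order, are:

  0-simplices (5): A, B, D, E, F
  1-simplices (4): BE, BF, DE, DF

so the chain groups are C_0 ≅ Z^5, C_1 ≅ Z^4.

The boundary map ∂_1: C_1 → C_0 is given by ∂[p,q] = [q] − [p].
The 5×4 boundary matrix has rank 3 and Smith normal form diag(1,1,1).

Now H_k = ker ∂_k / im ∂_{k+1}, so:

  H_0: rank C_0 − rank ∂_1 = 5 − 3 = 2, and the invariant factors of ∂_1 are all 1, so H_0 ≅ Z^2.
  H_1: rank ker ∂_1 − rank ∂_2 = (4 − 3) − 0 = 1, and there is no ∂_2, so H_1 ≅ Z.

H_0 = Z^2,  H_1 = Z.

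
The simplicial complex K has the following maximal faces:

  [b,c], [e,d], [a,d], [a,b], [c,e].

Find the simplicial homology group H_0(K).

H_0 ≅ Z.

Take the total order a < b < c < d < e on the vertex set. Then K (dimension 1) consists of the simplices:

  0-simplices (5): a, b, c, d, e
  1-simplices (5): ab, ad, bc, ce, de

Hence C_0 ≅ Z^5, C_1 ≅ Z^5.

The boundary map ∂_1: C_1 → C_0 is given by ∂[p,q] = [q] − [p].
The resulting 5×5 matrix has rank 4, and its Smith normal form has invariant factors (1,1,1,1).

Now H_k = ker ∂_k / im ∂_{k+1}, so:

  H_0: rank C_0 − rank ∂_1 = 5 − 4 = 1, and the invariant factors of ∂_1 are all 1, so H_0 ≅ Z.

(K is a triangulation of the circle S^1.)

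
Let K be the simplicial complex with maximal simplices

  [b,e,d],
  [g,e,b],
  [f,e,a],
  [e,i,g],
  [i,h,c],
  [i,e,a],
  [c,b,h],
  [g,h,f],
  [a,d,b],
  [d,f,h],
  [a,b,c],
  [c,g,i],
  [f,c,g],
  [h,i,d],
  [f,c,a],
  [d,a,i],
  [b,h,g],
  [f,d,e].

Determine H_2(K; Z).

H_2 = 0.

K has 9 vertices, 27 edges, 18 triangles.
rank ∂_2 = 18, rank ∂_3 = 0 ⇒ b_2 = 18 − 18 − 0 = 0. So H_2 = 0.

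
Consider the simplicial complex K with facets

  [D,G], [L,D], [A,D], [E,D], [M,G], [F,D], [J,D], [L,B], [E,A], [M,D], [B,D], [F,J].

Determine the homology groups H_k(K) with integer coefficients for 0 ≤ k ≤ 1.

We work with the vertex ordering A < B < D < E < F < G < J < L < M. The simplices of K, each written with vertices in increasing order, are:

  0-simplices (9): A, B, D, E, F, G, J, L, M
  1-simplices (12): AD, AE, BD, BL, DE, DF, DG, DJ, DL, DM, FJ, GM

Hence C_0 ≅ Z^9, C_1 ≅ Z^12.

Boundary ∂_1: C_1 → C_0 sends each edge [p,q] (with p < q) to q − p. For instance
  ∂DG = G − D.
The resulting 9×12 matrix has rank 8, and its Smith normal form has invariant factors (1,1,1,1,1,1,1,1).

Computing H_k = (kernel of ∂_k) / (image of ∂_{k+1}):

  H_0: rank C_0 − rank ∂_1 = 9 − 8 = 1, and the invariant factors of ∂_1 are all 1, so H_0 ≅ Z.
  H_1: rank ker ∂_1 − rank ∂_2 = (12 − 8) − 0 = 4, and there is no ∂_2, so H_1 ≅ Z^4.

As a check, the Euler characteristic is 9 − 12 = -3, which agrees with 1 − 4 = -3.

H_0 = Z,  H_1 = Z^4.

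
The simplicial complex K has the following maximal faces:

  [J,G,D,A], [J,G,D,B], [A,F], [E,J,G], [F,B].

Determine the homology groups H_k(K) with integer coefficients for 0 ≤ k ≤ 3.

K has 7 vertices, 13 edges, 8 triangles, 2 3-simplices.
rank ∂_0 = 0, rank ∂_1 = 6 ⇒ b_0 = 7 − 0 − 6 = 1; all invariant factors of ∂_1 are 1 so no torsion. So H_0 = Z.
rank ∂_1 = 6, rank ∂_2 = 6 ⇒ b_1 = 13 − 6 − 6 = 1; all invariant factors of ∂_2 are 1 so no torsion. So H_1 = Z.
rank ∂_2 = 6, rank ∂_3 = 2 ⇒ b_2 = 8 − 6 − 2 = 0; all invariant factors of ∂_3 are 1 so no torsion. So H_2 = 0.
rank ∂_3 = 2, rank ∂_4 = 0 ⇒ b_3 = 2 − 2 − 0 = 0. So H_3 = 0.

H_0 = Z,  H_1 = Z,  H_2 = 0,  H_3 = 0.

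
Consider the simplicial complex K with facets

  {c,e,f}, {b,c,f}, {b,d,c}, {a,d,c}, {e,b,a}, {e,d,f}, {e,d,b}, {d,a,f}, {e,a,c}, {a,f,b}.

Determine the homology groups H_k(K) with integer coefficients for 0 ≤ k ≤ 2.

H_0 ≅ Z,  H_1 ≅ Z_2,  H_2 = 0.

We work with the vertex ordering a < b < c < d < e < f. The simplices of K, each written with vertices in increasing order, are:

  0-simplices (6): a, b, c, d, e, f
  1-simplices (15): ab, ac, ad, ae, af, bc, bd, be, bf, cd, ce, cf, de, df, ef
  2-simplices (10): abe, abf, acd, ace, adf, bcd, bcf, bde, cef, def

giving chain groups C_0 ≅ Z^6, C_1 ≅ Z^15, C_2 ≅ Z^10.

∂_1: C_1 → C_0 sends each edge [p,q] (with p < q) to q − p. For instance
  ∂ad = d − a.
This gives a 6×15 integer matrix of rank 5; reducing to Smith normal form yields diagonal entries (1,1,1,1,1).

∂_2: C_2 → C_1 sends each 2-simplex [p,q,r] to [q,r] − [p,r] + [p,q]. For instance
  ∂abe = be − ae + ab,
  ∂abf = bf − af + ab.
The 15×10 boundary matrix has rank 10 and Smith normal form diag(1,1,1,1,1,1,1,1,1,2).

From H_k ≅ ker(∂_k) / im(∂_{k+1}) we obtain:

  H_0: rank C_0 − rank ∂_1 = 6 − 5 = 1, and the invariant factors of ∂_1 are all 1, so H_0 = Z.
  H_1: rank ker ∂_1 − rank ∂_2 = (15 − 5) − 10 = 0, and ∂_2 has invariant factor 2 > 1, so H_1 = Z_2.
  H_2: rank ker ∂_2 − rank ∂_3 = (10 − 10) − 0 = 0, and there is no ∂_3, so H_2 = 0.

(K is a triangulation of the real projective plane RP^2.)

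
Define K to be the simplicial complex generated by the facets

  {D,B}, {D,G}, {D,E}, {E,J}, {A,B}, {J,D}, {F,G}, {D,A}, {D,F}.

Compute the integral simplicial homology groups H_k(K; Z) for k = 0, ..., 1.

H_0 ≅ Z,  H_1 ≅ Z^3.

K has 7 vertices, 9 edges.
rank ∂_0 = 0, rank ∂_1 = 6 ⇒ b_0 = 7 − 0 − 6 = 1; all invariant factors of ∂_1 are 1 so no torsion. So H_0 ≅ Z.
rank ∂_1 = 6, rank ∂_2 = 0 ⇒ b_1 = 9 − 6 − 0 = 3. So H_1 ≅ Z^3.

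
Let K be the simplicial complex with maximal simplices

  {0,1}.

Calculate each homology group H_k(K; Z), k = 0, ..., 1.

H_0 = Z,  H_1 = 0.

Fix the vertex order 0 < 1 and write every simplex with vertices in increasing order. Then dim K = 1 and the simplices of K are:

  0-simplices (2): [0], [1]
  1-simplices (1): [0,1]

Hence C_0 ≅ Z^2, C_1 ≅ Z^1.

Boundary ∂_1: C_1 → C_0 is given by ∂[p,q] = [q] − [p]. For instance
  ∂[0,1] = [1] − [0].
As a 2×1 matrix over Z this has rank 1, with invariant factors (1).

From H_k ≅ ker(∂_k) / im(∂_{k+1}) we obtain:

  H_0: rank C_0 − rank ∂_1 = 2 − 1 = 1, and the invariant factors of ∂_1 are all 1, so H_0 ≅ Z.
  H_1: rank ker ∂_1 − rank ∂_2 = (1 − 1) − 0 = 0, and there is no ∂_2, so H_1 ≅ 0.

(K is a triangulation of the 1-simplex.)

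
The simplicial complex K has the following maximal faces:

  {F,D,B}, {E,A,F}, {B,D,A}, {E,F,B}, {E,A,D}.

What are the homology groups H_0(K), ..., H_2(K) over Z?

Take the total order A < B < D < E < F on the vertex set. Then K (dimension 2) consists of the simplices:

  0-simplices (5): A, B, D, E, F
  1-simplices (10): AB, AD, AE, AF, BD, BE, BF, DE, DF, EF
  2-simplices (5): ABD, ADE, AEF, BDF, BEF

Hence C_0 ≅ Z^5, C_1 ≅ Z^10, C_2 ≅ Z^5.

Boundary ∂_1: C_1 → C_0 sends each edge [p,q] (with p < q) to q − p. For instance
  ∂AB = B − A.
The 5×10 boundary matrix has rank 4 and Smith normal form diag(1,1,1,1).

Boundary ∂_2: C_2 → C_1 maps a triangle to the signed sum of its edges. For instance
  ∂BEF = EF − BF + BE,
  ∂AEF = EF − AF + AE.
As a 10×5 matrix over Z this has rank 5, with invariant factors (1,1,1,1,1).

Now H_k = ker ∂_k / im ∂_{k+1}, so:

  H_0: rank C_0 − rank ∂_1 = 5 − 4 = 1, and the invariant factors of ∂_1 are all 1, so H_0 = Z.
  H_1: rank ker ∂_1 − rank ∂_2 = (10 − 4) − 5 = 1, and the invariant factors of ∂_2 are all 1, so H_1 = Z.
  H_2: rank ker ∂_2 − rank ∂_3 = (5 − 5) − 0 = 0, and there is no ∂_3, so H_2 = 0.

(K is a triangulation of the Möbius band.)

H_0 ≅ Z,  H_1 ≅ Z,  H_2 = 0.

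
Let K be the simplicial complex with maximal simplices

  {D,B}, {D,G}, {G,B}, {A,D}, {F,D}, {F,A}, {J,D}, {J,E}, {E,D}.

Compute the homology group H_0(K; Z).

H_0 = Z.

Take the total order A < B < D < E < F < G < J on the vertex set. Then K (dimension 1) consists of the simplices:

  0-simplices (7): A, B, D, E, F, G, J
  1-simplices (9): AD, AF, BD, BG, DE, DF, DG, DJ, EJ

Hence C_0 ≅ Z^7, C_1 ≅ Z^9.

The boundary map ∂_1: C_1 → C_0 maps an edge to its endpoints' difference, ∂[p,q] = q − p. For instance
  ∂DJ = J − D.
This gives a 7×9 integer matrix of rank 6; reducing to Smith normal form yields diagonal entries (1,1,1,1,1,1).

Reading off H_k = ker ∂_k / im ∂_{k+1}:

  H_0: rank C_0 − rank ∂_1 = 7 − 6 = 1, and the invariant factors of ∂_1 are all 1, so H_0 ≅ Z.

(K is a triangulation of a wedge of 3 circles.)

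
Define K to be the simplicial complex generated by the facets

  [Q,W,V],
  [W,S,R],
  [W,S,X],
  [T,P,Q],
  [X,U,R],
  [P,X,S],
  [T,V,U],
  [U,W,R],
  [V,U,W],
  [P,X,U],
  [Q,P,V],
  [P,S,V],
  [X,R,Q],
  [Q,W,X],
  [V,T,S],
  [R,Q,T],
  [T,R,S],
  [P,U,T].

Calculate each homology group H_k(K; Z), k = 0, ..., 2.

H_0 = Z,  H_1 = Z ⊕ Z/2Z,  H_2 = 0.

Order the vertices as P < Q < R < S < T < U < V < W < X. Listing each simplex with vertices in this order, K has dimension 2 with simplices:

  0-simplices (9): P, Q, R, S, T, U, V, W, X
  1-simplices (27): PQ, PS, PT, PU, PV, PX, QR, QT, QV, QW, QX, RS, RT, RU, RW, RX, ST, SV, SW, SX, TU, TV, UV, UW, UX, VW, WX
  2-simplices (18): PQT, PQV, PSV, PSX, PTU, PUX, QRT, QRX, QVW, QWX, RST, RSW, RUW, RUX, STV, SWX, TUV, UVW

giving chain groups C_0 ≅ Z^9, C_1 ≅ Z^27, C_2 ≅ Z^18.

Boundary ∂_1: C_1 → C_0 maps an edge to its endpoints' difference, ∂[p,q] = q − p. For instance
  ∂PV = V − P.
As a 9×27 matrix over Z this has rank 8, with invariant factors (1,1,1,1,1,1,1,1).

∂_2: C_2 → C_1 sends each 2-simplex [p,q,r] to [q,r] − [p,r] + [p,q]. For instance
  ∂PTU = TU − PU + PT,
  ∂QVW = VW − QW + QV.
The 27×18 boundary matrix has rank 18 and Smith normal form diag(1,1,1,1,1,1,1,1,1,1,1,1,1,1,1,1,1,2).

Reading off H_k = ker ∂_k / im ∂_{k+1}:

  H_0: rank C_0 − rank ∂_1 = 9 − 8 = 1, and the invariant factors of ∂_1 are all 1, so H_0 ≅ Z.
  H_1: rank ker ∂_1 − rank ∂_2 = (27 − 8) − 18 = 1, and ∂_2 has invariant factor 2 > 1, so H_1 ≅ Z ⊕ Z/2Z.
  H_2: rank ker ∂_2 − rank ∂_3 = (18 − 18) − 0 = 0, and there is no ∂_3, so H_2 ≅ 0.

As a check, the Euler characteristic is 9 − 27 + 18 = 0, which agrees with 1 − 1 + 0 = 0.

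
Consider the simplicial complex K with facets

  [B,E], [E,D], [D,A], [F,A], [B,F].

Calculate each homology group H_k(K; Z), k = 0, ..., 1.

H_0 = Z,  H_1 = Z.

K has 5 vertices, 5 edges.
rank ∂_0 = 0, rank ∂_1 = 4 ⇒ b_0 = 5 − 0 − 4 = 1; all invariant factors of ∂_1 are 1 so no torsion. So H_0 ≅ Z.
rank ∂_1 = 4, rank ∂_2 = 0 ⇒ b_1 = 5 − 4 − 0 = 1. So H_1 ≅ Z.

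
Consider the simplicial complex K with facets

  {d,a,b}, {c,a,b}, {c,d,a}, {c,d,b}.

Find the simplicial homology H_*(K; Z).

Take the total order a < b < c < d on the vertex set. Then K (dimension 2) consists of the simplices:

  0-simplices (4): a, b, c, d
  1-simplices (6): ab, ac, ad, bc, bd, cd
  2-simplices (4): abc, abd, acd, bcd

so the chain groups are C_0 ≅ Z^4, C_1 ≅ Z^6, C_2 ≅ Z^4.

Boundary ∂_1: C_1 → C_0 is given by ∂[p,q] = [q] − [p].
As a 4×6 matrix over Z this has rank 3, with invariant factors (1,1,1).

∂_2: C_2 → C_1 sends each 2-simplex [p,q,r] to [q,r] − [p,r] + [p,q]. For instance
  ∂acd = cd − ad + ac,
  ∂bcd = cd − bd + bc.
As a 6×4 matrix over Z this has rank 3, with invariant factors (1,1,1).

Computing H_k = (kernel of ∂_k) / (image of ∂_{k+1}):

  H_0: rank C_0 − rank ∂_1 = 4 − 3 = 1, and the invariant factors of ∂_1 are all 1, so H_0 ≅ Z.
  H_1: rank ker ∂_1 − rank ∂_2 = (6 − 3) − 3 = 0, and the invariant factors of ∂_2 are all 1, so H_1 ≅ 0.
  H_2: rank ker ∂_2 − rank ∂_3 = (4 − 3) − 0 = 1, and there is no ∂_3, so H_2 ≅ Z.

H_0 ≅ Z,  H_1 = 0,  H_2 ≅ Z.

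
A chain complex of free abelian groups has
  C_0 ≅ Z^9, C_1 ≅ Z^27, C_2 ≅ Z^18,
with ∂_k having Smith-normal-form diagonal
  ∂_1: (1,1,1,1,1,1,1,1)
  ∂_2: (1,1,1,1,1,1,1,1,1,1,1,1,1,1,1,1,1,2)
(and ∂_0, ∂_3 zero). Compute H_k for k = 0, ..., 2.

H_0 ≅ Z,  H_1 ≅ Z × Z/2,  H_2 = 0.

H_0: b_0 = 9 − 0 − 8 = 1; torsion from ∂_1 factors > 1: none. So H_0 ≅ Z.
H_1: b_1 = 27 − 8 − 18 = 1; torsion from ∂_2 factors > 1: [2]. So H_1 ≅ Z × Z/2.
H_2: b_2 = 18 − 18 − 0 = 0; torsion from ∂_3 factors > 1: none. So H_2 ≅ 0.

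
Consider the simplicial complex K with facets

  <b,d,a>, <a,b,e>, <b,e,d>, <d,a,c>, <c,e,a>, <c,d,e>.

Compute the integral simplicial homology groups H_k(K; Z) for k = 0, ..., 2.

Fix the vertex order a < b < c < d < e and write every simplex with vertices in increasing order. Then dim K = 2 and the simplices of K are:

  0-simplices (5): a, b, c, d, e
  1-simplices (9): ab, ac, ad, ae, bd, be, cd, ce, de
  2-simplices (6): abd, abe, acd, ace, bde, cde

giving chain groups C_0 ≅ Z^5, C_1 ≅ Z^9, C_2 ≅ Z^6.

∂_1: C_1 → C_0 sends each edge [p,q] (with p < q) to q − p. For instance
  ∂ab = b − a.
This gives a 5×9 integer matrix of rank 4; reducing to Smith normal form yields diagonal entries (1,1,1,1).

∂_2: C_2 → C_1 maps a triangle to the signed sum of its edges. For instance
  ∂bde = de − be + bd,
  ∂abe = be − ae + ab.
This gives a 9×6 integer matrix of rank 5; reducing to Smith normal form yields diagonal entries (1,1,1,1,1).

Reading off H_k = ker ∂_k / im ∂_{k+1}:

  H_0: rank C_0 − rank ∂_1 = 5 − 4 = 1, and the invariant factors of ∂_1 are all 1, so H_0 = Z.
  H_1: rank ker ∂_1 − rank ∂_2 = (9 − 4) − 5 = 0, and the invariant factors of ∂_2 are all 1, so H_1 = 0.
  H_2: rank ker ∂_2 − rank ∂_3 = (6 − 5) − 0 = 1, and there is no ∂_3, so H_2 = Z.

(K is a triangulation of the 2-sphere S^2.)

H_0 = Z,  H_1 = 0,  H_2 = Z.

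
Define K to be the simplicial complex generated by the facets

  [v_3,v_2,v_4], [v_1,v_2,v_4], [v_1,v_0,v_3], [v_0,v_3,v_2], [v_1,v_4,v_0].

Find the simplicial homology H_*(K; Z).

K has 5 vertices, 10 edges, 5 triangles.
rank ∂_0 = 0, rank ∂_1 = 4 ⇒ b_0 = 5 − 0 − 4 = 1; all invariant factors of ∂_1 are 1 so no torsion. So H_0 ≅ Z.
rank ∂_1 = 4, rank ∂_2 = 5 ⇒ b_1 = 10 − 4 − 5 = 1; all invariant factors of ∂_2 are 1 so no torsion. So H_1 ≅ Z.
rank ∂_2 = 5, rank ∂_3 = 0 ⇒ b_2 = 5 − 5 − 0 = 0. So H_2 ≅ 0.

H_0 = Z,  H_1 = Z,  H_2 = 0.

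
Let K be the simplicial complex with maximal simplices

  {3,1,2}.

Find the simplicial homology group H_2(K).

H_2 = 0.

Fix the vertex order 1 < 2 < 3 and write every simplex with vertices in increasing order. Then dim K = 2 and the simplices of K are:

  0-simplices (3): [1], [2], [3]
  1-simplices (3): [1,2], [1,3], [2,3]
  2-simplices (1): [1,2,3]

giving chain groups C_0 ≅ Z^3, C_1 ≅ Z^3, C_2 ≅ Z^1.

The boundary map ∂_1: C_1 → C_0 maps an edge to its endpoints' difference, ∂[p,q] = q − p. For instance
  ∂[2,3] = [3] − [2].
The 3×3 boundary matrix has rank 2 and Smith normal form diag(1,1).

The boundary map ∂_2: C_2 → C_1 acts by ∂[p,q,r] = [q,r] − [p,r] + [p,q]. For instance
  ∂[1,2,3] = [2,3] − [1,3] + [1,2].
This gives a 3×1 integer matrix of rank 1; reducing to Smith normal form yields diagonal entries (1).

Now H_k = ker ∂_k / im ∂_{k+1}, so:

  H_2: rank ker ∂_2 − rank ∂_3 = (1 − 1) − 0 = 0, and there is no ∂_3, so H_2 ≅ 0.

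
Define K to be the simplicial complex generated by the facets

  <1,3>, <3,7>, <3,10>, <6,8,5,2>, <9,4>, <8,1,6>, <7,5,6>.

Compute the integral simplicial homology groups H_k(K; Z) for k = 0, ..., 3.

K has 10 vertices, 14 edges, 6 triangles, 1 3-simplex.
rank ∂_0 = 0, rank ∂_1 = 8 ⇒ b_0 = 10 − 0 − 8 = 2; all invariant factors of ∂_1 are 1 so no torsion. So H_0 ≅ Z^2.
rank ∂_1 = 8, rank ∂_2 = 5 ⇒ b_1 = 14 − 8 − 5 = 1; all invariant factors of ∂_2 are 1 so no torsion. So H_1 ≅ Z.
rank ∂_2 = 5, rank ∂_3 = 1 ⇒ b_2 = 6 − 5 − 1 = 0; all invariant factors of ∂_3 are 1 so no torsion. So H_2 ≅ 0.
rank ∂_3 = 1, rank ∂_4 = 0 ⇒ b_3 = 1 − 1 − 0 = 0. So H_3 ≅ 0.

H_0 = Z^2,  H_1 = Z,  H_2 = 0,  H_3 = 0.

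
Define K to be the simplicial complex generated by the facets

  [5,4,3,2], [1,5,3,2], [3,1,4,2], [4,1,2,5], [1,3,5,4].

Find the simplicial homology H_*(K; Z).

Order the vertices as 1 < 2 < 3 < 4 < 5. Listing each simplex with vertices in this order, K has dimension 3 with simplices:

  0-simplices (5): [1], [2], [3], [4], [5]
  1-simplices (10): [1,2], [1,3], [1,4], [1,5], [2,3], [2,4], [2,5], [3,4], [3,5], [4,5]
  2-simplices (10): [1,2,3], [1,2,4], [1,2,5], [1,3,4], [1,3,5], [1,4,5], [2,3,4], [2,3,5], [2,4,5], [3,4,5]
  3-simplices (5): [1,2,3,4], [1,2,3,5], [1,2,4,5], [1,3,4,5], [2,3,4,5]

Hence C_0 ≅ Z^5, C_1 ≅ Z^10, C_2 ≅ Z^10, C_3 ≅ Z^5.

∂_1: C_1 → C_0 maps an edge to its endpoints' difference, ∂[p,q] = q − p. For instance
  ∂[4,5] = [5] − [4].
The 5×10 boundary matrix has rank 4 and Smith normal form diag(1,1,1,1).

∂_2: C_2 → C_1 maps a triangle to the signed sum of its edges. For instance
  ∂[3,4,5] = [4,5] − [3,5] + [3,4],
  ∂[1,3,4] = [3,4] − [1,4] + [1,3].
This gives a 10×10 integer matrix of rank 6; reducing to Smith normal form yields diagonal entries (1,1,1,1,1,1).

Boundary ∂_3: C_3 → C_2 sends each 3-simplex σ to the alternating sum Σ_i (−1)^i (σ with its i-th vertex removed). For instance
  ∂[1,2,3,4] = [2,3,4] − [1,3,4] + [1,2,4] − [1,2,3],
  ∂[1,2,4,5] = [2,4,5] − [1,4,5] + [1,2,5] − [1,2,4].
The 10×5 boundary matrix has rank 4 and Smith normal form diag(1,1,1,1).

From H_k ≅ ker(∂_k) / im(∂_{k+1}) we obtain:

  H_0: rank C_0 − rank ∂_1 = 5 − 4 = 1, and the invariant factors of ∂_1 are all 1, so H_0 ≅ Z.
  H_1: rank ker ∂_1 − rank ∂_2 = (10 − 4) − 6 = 0, and the invariant factors of ∂_2 are all 1, so H_1 ≅ 0.
  H_2: rank ker ∂_2 − rank ∂_3 = (10 − 6) − 4 = 0, and the invariant factors of ∂_3 are all 1, so H_2 ≅ 0.
  H_3: rank ker ∂_3 − rank ∂_4 = (5 − 4) − 0 = 1, and there is no ∂_4, so H_3 ≅ Z.

H_0 = Z,  H_1 = 0,  H_2 = 0,  H_3 = Z.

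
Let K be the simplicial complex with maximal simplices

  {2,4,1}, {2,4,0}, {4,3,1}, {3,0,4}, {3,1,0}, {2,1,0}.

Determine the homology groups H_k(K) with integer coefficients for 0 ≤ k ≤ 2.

H_0 = Z,  H_1 = 0,  H_2 = Z.

Take the total order 0 < 1 < 2 < 3 < 4 on the vertex set. Then K (dimension 2) consists of the simplices:

  0-simplices (5): [0], [1], [2], [3], [4]
  1-simplices (9): [0,1], [0,2], [0,3], [0,4], [1,2], [1,3], [1,4], [2,4], [3,4]
  2-simplices (6): [0,1,2], [0,1,3], [0,2,4], [0,3,4], [1,2,4], [1,3,4]

Hence C_0 ≅ Z^5, C_1 ≅ Z^9, C_2 ≅ Z^6.

The boundary map ∂_1: C_1 → C_0 is given by ∂[p,q] = [q] − [p].
This gives a 5×9 integer matrix of rank 4; reducing to Smith normal form yields diagonal entries (1,1,1,1).

The boundary map ∂_2: C_2 → C_1 sends each 2-simplex [p,q,r] to [q,r] − [p,r] + [p,q]. For instance
  ∂[0,3,4] = [3,4] − [0,4] + [0,3],
  ∂[0,2,4] = [2,4] − [0,4] + [0,2].
As a 9×6 matrix over Z this has rank 5, with invariant factors (1,1,1,1,1).

Reading off H_k = ker ∂_k / im ∂_{k+1}:

  H_0: rank C_0 − rank ∂_1 = 5 − 4 = 1, and the invariant factors of ∂_1 are all 1, so H_0 = Z.
  H_1: rank ker ∂_1 − rank ∂_2 = (9 − 4) − 5 = 0, and the invariant factors of ∂_2 are all 1, so H_1 = 0.
  H_2: rank ker ∂_2 − rank ∂_3 = (6 − 5) − 0 = 1, and there is no ∂_3, so H_2 = Z.

As a check, the Euler characteristic is 5 − 9 + 6 = 2, which agrees with 1 − 0 + 1 = 2.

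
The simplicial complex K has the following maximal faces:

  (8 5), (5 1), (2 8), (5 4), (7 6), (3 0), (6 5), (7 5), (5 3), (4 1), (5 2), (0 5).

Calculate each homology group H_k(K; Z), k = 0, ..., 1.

H_0 ≅ Z,  H_1 ≅ Z^4.

Order the vertices as 0 < 1 < 2 < 3 < 4 < 5 < 6 < 7 < 8. Listing each simplex with vertices in this order, K has dimension 1 with simplices:

  0-simplices (9): [0], [1], [2], [3], [4], [5], [6], [7], [8]
  1-simplices (12): [0,3], [0,5], [1,4], [1,5], [2,5], [2,8], [3,5], [4,5], [5,6], [5,7], [5,8], [6,7]

giving chain groups C_0 ≅ Z^9, C_1 ≅ Z^12.

The boundary map ∂_1: C_1 → C_0 sends each edge [p,q] (with p < q) to q − p.
The 9×12 boundary matrix has rank 8 and Smith normal form diag(1,1,1,1,1,1,1,1).

Reading off H_k = ker ∂_k / im ∂_{k+1}:

  H_0: rank C_0 − rank ∂_1 = 9 − 8 = 1, and the invariant factors of ∂_1 are all 1, so H_0 ≅ Z.
  H_1: rank ker ∂_1 − rank ∂_2 = (12 − 8) − 0 = 4, and there is no ∂_2, so H_1 ≅ Z^4.

As a check, the Euler characteristic is 9 − 12 = -3, which agrees with 1 − 4 = -3.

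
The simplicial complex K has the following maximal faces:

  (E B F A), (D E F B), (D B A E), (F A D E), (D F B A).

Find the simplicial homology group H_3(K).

H_3 = Z.

K has 5 vertices, 10 edges, 10 triangles, 5 3-simplices.
rank ∂_3 = 4, rank ∂_4 = 0 ⇒ b_3 = 5 − 4 − 0 = 1. So H_3 ≅ Z.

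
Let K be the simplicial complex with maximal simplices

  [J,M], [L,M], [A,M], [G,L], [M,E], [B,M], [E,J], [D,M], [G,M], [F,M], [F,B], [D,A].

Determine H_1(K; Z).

We work with the vertex ordering A < B < D < E < F < G < J < L < M. The simplices of K, each written with vertices in increasing order, are:

  0-simplices (9): A, B, D, E, F, G, J, L, M
  1-simplices (12): AD, AM, BF, BM, DM, EJ, EM, FM, GL, GM, JM, LM

Hence C_0 ≅ Z^9, C_1 ≅ Z^12.

∂_1: C_1 → C_0 maps an edge to its endpoints' difference, ∂[p,q] = q − p.
As a 9×12 matrix over Z this has rank 8, with invariant factors (1,1,1,1,1,1,1,1).

Computing H_k = (kernel of ∂_k) / (image of ∂_{k+1}):

  H_1: rank ker ∂_1 − rank ∂_2 = (12 − 8) − 0 = 4, and there is no ∂_2, so H_1 ≅ Z^4.

H_1 ≅ Z^4.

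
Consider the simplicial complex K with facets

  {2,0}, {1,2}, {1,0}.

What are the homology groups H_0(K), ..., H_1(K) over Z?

Fix the vertex order 0 < 1 < 2 and write every simplex with vertices in increasing order. Then dim K = 1 and the simplices of K are:

  0-simplices (3): [0], [1], [2]
  1-simplices (3): [0,1], [0,2], [1,2]

giving chain groups C_0 ≅ Z^3, C_1 ≅ Z^3.

∂_1: C_1 → C_0 sends each edge [p,q] (with p < q) to q − p.
The resulting 3×3 matrix has rank 2, and its Smith normal form has invariant factors (1,1).

Reading off H_k = ker ∂_k / im ∂_{k+1}:

  H_0: rank C_0 − rank ∂_1 = 3 − 2 = 1, and the invariant factors of ∂_1 are all 1, so H_0 = Z.
  H_1: rank ker ∂_1 − rank ∂_2 = (3 − 2) − 0 = 1, and there is no ∂_2, so H_1 = Z.

H_0 = Z,  H_1 = Z.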